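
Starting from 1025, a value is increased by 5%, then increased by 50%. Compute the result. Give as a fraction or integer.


Start: 1025
Step 1: increase by 5% => multiply by 105/100
  1025 * 105/100 = 4305/4
Step 2: increase by 50% => multiply by 150/100
  4305/4 * 150/100 = 12915/8
Final value = 12915/8

12915/8


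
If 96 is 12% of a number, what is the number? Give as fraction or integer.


Given: 96 is 12% of the whole
Set up: 96 = 12/100 * whole
whole = 96 * 100 / 12
whole = 9600 / 12
whole = 800

800


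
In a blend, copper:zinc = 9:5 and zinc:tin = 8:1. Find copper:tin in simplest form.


Given a:b = 9:5 and b:c = 8:1
Make b consistent. Multiply first ratio by 8: a:b = 72:40
Multiply second ratio by 5: b:c = 40:5
Now b = 40 in both, so a:b:c = 72:40:5
Therefore a:c = 72:5
Simplify by GCD: a:c = 72:5

72:5


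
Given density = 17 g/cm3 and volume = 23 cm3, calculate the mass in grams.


Using mass = density * volume
Density = 17 g/cm3
Volume = 23 cm3
Mass = 17 * 23
= 391 g

391


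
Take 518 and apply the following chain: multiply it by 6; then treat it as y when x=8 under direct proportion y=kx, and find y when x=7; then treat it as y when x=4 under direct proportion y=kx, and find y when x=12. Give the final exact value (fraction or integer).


Start with 518.
Step 1: Multiply by 6: 518 * 6 = 3108
Step 2: Direct prop: k = (3108)/8; new y = k*7 = 3108*7/8 = 5439/2
Step 3: Direct prop: k = (5439/2)/4; new y = k*12 = 5439/2*12/4 = 16317/2
Final result = 16317/2

16317/2


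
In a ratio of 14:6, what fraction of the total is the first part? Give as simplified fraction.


Total parts = 14 + 6 = 20
First part fraction = 14/20
Simplify: 14/20 = 7/10

7/10


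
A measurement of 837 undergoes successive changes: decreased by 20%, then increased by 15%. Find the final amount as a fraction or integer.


Start: 837
Step 1: decrease by 20% => multiply by 80/100
  837 * 80/100 = 3348/5
Step 2: increase by 15% => multiply by 115/100
  3348/5 * 115/100 = 19251/25
Final value = 19251/25

19251/25


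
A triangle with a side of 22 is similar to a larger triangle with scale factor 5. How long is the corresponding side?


Similar triangles have proportional sides
Scale factor = 5
Smaller side = 22
Corresponding larger side = 22 * 5
= 110

110


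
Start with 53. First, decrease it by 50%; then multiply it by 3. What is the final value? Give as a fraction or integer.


Start with 53.
Step 1: Decrease by 50%: 53 * 50/100 = 53/2
Step 2: Multiply by 3: 53/2 * 3 = 159/2
Final result = 159/2

159/2


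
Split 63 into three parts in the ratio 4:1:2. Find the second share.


Ratio = 4:1:2
Total parts = 4 + 1 + 2 = 7
Value per part = 63 / 7 = 9
First share = 4 * 9 = 36
Middle share = 1 * 9 = 9
Third share = 2 * 9 = 18

9


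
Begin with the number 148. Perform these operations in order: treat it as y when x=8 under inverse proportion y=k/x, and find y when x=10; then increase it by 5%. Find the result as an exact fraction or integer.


Start with 148.
Step 1: Inverse prop: k = (148)*8; new y = k/10 = 148*8/10 = 592/5
Step 2: Increase by 5%: 592/5 * 105/100 = 3108/25
Final result = 3108/25

3108/25


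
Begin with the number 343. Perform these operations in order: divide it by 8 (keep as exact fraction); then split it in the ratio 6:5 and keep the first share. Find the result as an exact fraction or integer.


Start with 343.
Step 1: Divide by 8: 343 / 8 = 343/8
Step 2: Split 6:5, first share = 343/8 * 6/11 = 1029/44
Final result = 1029/44

1029/44


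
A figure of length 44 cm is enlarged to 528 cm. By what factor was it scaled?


Original length = 44 cm
Scaled length = 528 cm
Scale factor = 528 / 44
= 12

12


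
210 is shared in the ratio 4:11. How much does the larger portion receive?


Total parts = 4 + 11 = 15
Value per part = 210 / 15 = 14
First share = 4 * 14 = 56
Second share = 11 * 14 = 154
Larger share = 154

154


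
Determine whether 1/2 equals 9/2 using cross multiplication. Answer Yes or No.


Cross multiply to check 1/2 = 9/2
Left cross product: 1 * 2 = 2
Right cross product: 2 * 9 = 18
2 != 18
Not equal, so proportions differ => No

No


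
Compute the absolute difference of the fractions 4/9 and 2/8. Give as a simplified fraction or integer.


Simplify: 4/9 = 4/9 and 2/8 = 1/4
Find common denominator: LCD = 36
Convert: 16/36 and 9/36
Difference = |16 - 9|/36 = 7/36
Simplified = 7/36

7/36


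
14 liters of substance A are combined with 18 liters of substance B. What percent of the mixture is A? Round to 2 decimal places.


Volume of A = 14 L
Volume of B = 18 L
Total volume = 14 + 18 = 32 L
Percentage of A = (14/32) * 100
= 43.75%

43.75


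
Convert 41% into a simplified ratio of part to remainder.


Part = 41%, Remainder = 59%
Ratio = 41:59
GCD(41, 59) = 1
Simplify: 41:59 = 41:59

41:59


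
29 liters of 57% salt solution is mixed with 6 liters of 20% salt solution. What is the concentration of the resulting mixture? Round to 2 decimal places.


Solute in mixture 1 = 57% of 29 L = 29*57/100 = 1653/100 L
Solute in mixture 2 = 20% of 6 L = 6*20/100 = 6/5 L
Total solute = 1653/100 + 6/5 = 1773/100 L
Total volume = 29 + 6 = 35 L
Final concentration = 1773/100/35 * 100 = 50.66%

50.66


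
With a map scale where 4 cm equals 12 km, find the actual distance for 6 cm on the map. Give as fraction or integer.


Map scale: 4 cm = 12 km
Measured distance on map = 6 cm
Set up proportion: 6 * 12 / 4
= 72 / 4
= 18 km

18


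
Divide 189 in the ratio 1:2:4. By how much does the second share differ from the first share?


Total parts = 1 + 2 + 4 = 7
Value per part = 189 / 7 = 27
Shares: 1*27=27, 2*27=54, 4*27=108
Second share = 54, first share = 27
Difference = |54 - 27| = 27

27


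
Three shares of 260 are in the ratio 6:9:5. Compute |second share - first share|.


Total parts = 6 + 9 + 5 = 20
Value per part = 260 / 20 = 13
Shares: 6*13=78, 9*13=117, 5*13=65
Second share = 117, first share = 78
Difference = |117 - 78| = 39

39


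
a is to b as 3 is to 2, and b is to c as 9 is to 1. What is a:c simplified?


Given a:b = 3:2 and b:c = 9:1
Make b consistent. Multiply first ratio by 9: a:b = 27:18
Multiply second ratio by 2: b:c = 18:2
Now b = 18 in both, so a:b:c = 27:18:2
Therefore a:c = 27:2
Simplify by GCD: a:c = 27:2

27:2


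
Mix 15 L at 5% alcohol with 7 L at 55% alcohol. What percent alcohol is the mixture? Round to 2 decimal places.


Solute in mixture 1 = 5% of 15 L = 15*5/100 = 3/4 L
Solute in mixture 2 = 55% of 7 L = 7*55/100 = 77/20 L
Total solute = 3/4 + 77/20 = 23/5 L
Total volume = 15 + 7 = 22 L
Final concentration = 23/5/22 * 100 = 20.91%

20.91


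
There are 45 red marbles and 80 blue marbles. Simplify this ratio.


Find GCD(45, 80)
GCD = 5
Divide both by 5: 45/5 = 9, 80/5 = 16
Simplified ratio = 9:16

9:16


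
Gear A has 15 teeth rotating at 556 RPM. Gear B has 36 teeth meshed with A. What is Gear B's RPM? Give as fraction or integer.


Gear ratio: teeth_A * RPM_A = teeth_B * RPM_B
15 * 556 = 36 * RPM_B
8340 = 36 * RPM_B
RPM_B = 8340 / 36
RPM_B = 695/3

695/3


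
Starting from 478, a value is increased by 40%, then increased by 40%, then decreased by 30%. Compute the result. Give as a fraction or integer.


Start: 478
Step 1: increase by 40% => multiply by 140/100
  478 * 140/100 = 3346/5
Step 2: increase by 40% => multiply by 140/100
  3346/5 * 140/100 = 23422/25
Step 3: decrease by 30% => multiply by 70/100
  23422/25 * 70/100 = 81977/125
Final value = 81977/125

81977/125


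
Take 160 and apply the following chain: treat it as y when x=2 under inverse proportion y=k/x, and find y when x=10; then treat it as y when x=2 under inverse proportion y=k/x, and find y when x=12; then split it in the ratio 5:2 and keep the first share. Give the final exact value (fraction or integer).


Start with 160.
Step 1: Inverse prop: k = (160)*2; new y = k/10 = 160*2/10 = 32
Step 2: Inverse prop: k = (32)*2; new y = k/12 = 32*2/12 = 16/3
Step 3: Split 5:2, first share = 16/3 * 5/7 = 80/21
Final result = 80/21

80/21


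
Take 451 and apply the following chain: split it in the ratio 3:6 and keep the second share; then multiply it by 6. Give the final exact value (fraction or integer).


Start with 451.
Step 1: Split 3:6, second share = 451 * 6/9 = 902/3
Step 2: Multiply by 6: 902/3 * 6 = 1804
Final result = 1804

1804


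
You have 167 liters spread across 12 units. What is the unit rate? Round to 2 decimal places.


Total liters = 167
Number of units = 12
Unit rate = 167 / 12
= 13.92 liters per unit

13.92


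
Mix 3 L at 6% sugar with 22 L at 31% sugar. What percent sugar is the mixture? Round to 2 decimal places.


Solute in mixture 1 = 6% of 3 L = 3*6/100 = 9/50 L
Solute in mixture 2 = 31% of 22 L = 22*31/100 = 341/50 L
Total solute = 9/50 + 341/50 = 7 L
Total volume = 3 + 22 = 25 L
Final concentration = 7/25 * 100 = 28.00%

28.00


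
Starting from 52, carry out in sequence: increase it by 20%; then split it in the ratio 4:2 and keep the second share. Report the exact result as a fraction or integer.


Start with 52.
Step 1: Increase by 20%: 52 * 120/100 = 312/5
Step 2: Split 4:2, second share = 312/5 * 2/6 = 104/5
Final result = 104/5

104/5


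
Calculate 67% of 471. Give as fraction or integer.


Compute 67% of 471
Convert percentage: 67% = 67/100
Multiply: 471 * 67/100
= 31557/100
= 31557/100

31557/100


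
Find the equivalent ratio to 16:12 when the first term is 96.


Original ratio: 16:12
First term target: 96
Scale factor = 96 / 16 = 6
Multiply second term: 12 * 6 = 72
Equivalent ratio = 96:72

96:72


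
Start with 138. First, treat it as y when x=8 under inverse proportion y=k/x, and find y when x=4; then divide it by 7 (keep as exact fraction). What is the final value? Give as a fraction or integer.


Start with 138.
Step 1: Inverse prop: k = (138)*8; new y = k/4 = 138*8/4 = 276
Step 2: Divide by 7: 276 / 7 = 276/7
Final result = 276/7

276/7


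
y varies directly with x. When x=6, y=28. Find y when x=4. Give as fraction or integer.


Direct proportion: y = kx
Find k: k = 28/6 = 14/3
Compute y at x=4: y = 14/3 * 4
y = 56/3

56/3


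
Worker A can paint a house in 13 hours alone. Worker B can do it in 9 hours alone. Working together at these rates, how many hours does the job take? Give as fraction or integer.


Rate of A = 1/13 job per hour
Rate of B = 1/9 job per hour
Combined rate = 1/13 + 1/9
Find common denominator: (9 + 13)/(13*9) = 22/117
Combined rate = 22/117 job per hour
Time together = 1 / (22/117) = 117/22 hours

117/22


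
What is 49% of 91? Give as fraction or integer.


Compute 49% of 91
Convert percentage: 49% = 49/100
Multiply: 91 * 49/100
= 4459/100
= 4459/100

4459/100


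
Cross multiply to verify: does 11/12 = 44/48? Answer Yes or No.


Cross multiply to check 11/12 = 44/48
Left cross product: 11 * 48 = 528
Right cross product: 12 * 44 = 528
528 = 528
Equal, so proportions match => Yes

Yes


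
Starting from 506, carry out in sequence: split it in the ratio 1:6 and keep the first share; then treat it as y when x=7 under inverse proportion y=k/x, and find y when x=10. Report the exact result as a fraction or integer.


Start with 506.
Step 1: Split 1:6, first share = 506 * 1/7 = 506/7
Step 2: Inverse prop: k = (506/7)*7; new y = k/10 = 506/7*7/10 = 253/5
Final result = 253/5

253/5


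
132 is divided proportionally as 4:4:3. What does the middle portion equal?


Ratio = 4:4:3
Total parts = 4 + 4 + 3 = 11
Value per part = 132 / 11 = 12
First share = 4 * 12 = 48
Middle share = 4 * 12 = 48
Third share = 3 * 12 = 36

48


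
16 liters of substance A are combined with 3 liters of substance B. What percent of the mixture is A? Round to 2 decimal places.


Volume of A = 16 L
Volume of B = 3 L
Total volume = 16 + 3 = 19 L
Percentage of A = (16/19) * 100
= 84.21%

84.21


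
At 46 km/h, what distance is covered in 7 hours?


Using distance = speed * time
Speed = 46 km/h
Time = 7 hours
Distance = 46 * 7
= 322 km

322


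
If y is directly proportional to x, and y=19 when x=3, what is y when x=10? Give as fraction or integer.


Direct proportion: y = kx
Find k: k = 19/3 = 19/3
Compute y at x=10: y = 19/3 * 10
y = 190/3

190/3


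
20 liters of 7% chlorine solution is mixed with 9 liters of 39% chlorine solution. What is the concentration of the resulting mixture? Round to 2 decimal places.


Solute in mixture 1 = 7% of 20 L = 20*7/100 = 7/5 L
Solute in mixture 2 = 39% of 9 L = 9*39/100 = 351/100 L
Total solute = 7/5 + 351/100 = 491/100 L
Total volume = 20 + 9 = 29 L
Final concentration = 491/100/29 * 100 = 16.93%

16.93


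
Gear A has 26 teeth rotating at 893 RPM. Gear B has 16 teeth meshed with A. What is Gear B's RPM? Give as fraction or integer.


Gear ratio: teeth_A * RPM_A = teeth_B * RPM_B
26 * 893 = 16 * RPM_B
23218 = 16 * RPM_B
RPM_B = 23218 / 16
RPM_B = 11609/8

11609/8


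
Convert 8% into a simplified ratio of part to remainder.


Part = 8%, Remainder = 92%
Ratio = 8:92
GCD(8, 92) = 4
Simplify: 2:23 = 2:23

2:23


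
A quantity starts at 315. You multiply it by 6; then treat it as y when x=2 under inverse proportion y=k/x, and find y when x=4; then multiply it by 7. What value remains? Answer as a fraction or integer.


Start with 315.
Step 1: Multiply by 6: 315 * 6 = 1890
Step 2: Inverse prop: k = (1890)*2; new y = k/4 = 1890*2/4 = 945
Step 3: Multiply by 7: 945 * 7 = 6615
Final result = 6615

6615


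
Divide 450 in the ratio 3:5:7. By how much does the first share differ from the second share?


Total parts = 3 + 5 + 7 = 15
Value per part = 450 / 15 = 30
Shares: 3*30=90, 5*30=150, 7*30=210
First share = 90, second share = 150
Difference = |90 - 150| = 60

60


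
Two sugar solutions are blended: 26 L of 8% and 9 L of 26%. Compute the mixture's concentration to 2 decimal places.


Solute in mixture 1 = 8% of 26 L = 26*8/100 = 52/25 L
Solute in mixture 2 = 26% of 9 L = 9*26/100 = 117/50 L
Total solute = 52/25 + 117/50 = 221/50 L
Total volume = 26 + 9 = 35 L
Final concentration = 221/50/35 * 100 = 12.63%

12.63


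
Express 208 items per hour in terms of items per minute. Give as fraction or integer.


Converting from per hour to per minute
Rate = 208 items per hour
Divide by 60: 208/60
= 52/15 items per minute

52/15


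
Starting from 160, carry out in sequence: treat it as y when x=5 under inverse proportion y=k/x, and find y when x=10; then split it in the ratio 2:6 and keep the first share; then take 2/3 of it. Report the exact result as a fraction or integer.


Start with 160.
Step 1: Inverse prop: k = (160)*5; new y = k/10 = 160*5/10 = 80
Step 2: Split 2:6, first share = 80 * 2/8 = 20
Step 3: Take 2/3: 20 * 2/3 = 40/3
Final result = 40/3

40/3


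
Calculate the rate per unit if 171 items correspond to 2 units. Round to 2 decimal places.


Total items = 171
Number of units = 2
Unit rate = 171 / 2
= 85.50 items per unit

85.50


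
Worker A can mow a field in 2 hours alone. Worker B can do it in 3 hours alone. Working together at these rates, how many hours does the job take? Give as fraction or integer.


Rate of A = 1/2 job per hour
Rate of B = 1/3 job per hour
Combined rate = 1/2 + 1/3
Find common denominator: (3 + 2)/(2*3) = 5/6
Combined rate = 5/6 job per hour
Time together = 1 / (5/6) = 6/5 hours

6/5


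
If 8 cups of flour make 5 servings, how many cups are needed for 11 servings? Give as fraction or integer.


Original: 8 cups for 5 servings
Target servings = 11
Scaling factor = 11/5
New amount = 8 * 11/5
= 88/5
= 88/5 cups

88/5


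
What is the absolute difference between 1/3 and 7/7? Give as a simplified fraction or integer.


Simplify: 1/3 = 1/3 and 7/7 = 1
Find common denominator: LCD = 3
Convert: 1/3 and 3/3
Difference = |1 - 3|/3 = 2/3
Simplified = 2/3

2/3


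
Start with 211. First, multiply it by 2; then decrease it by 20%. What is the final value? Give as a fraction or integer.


Start with 211.
Step 1: Multiply by 2: 211 * 2 = 422
Step 2: Decrease by 20%: 422 * 80/100 = 1688/5
Final result = 1688/5

1688/5


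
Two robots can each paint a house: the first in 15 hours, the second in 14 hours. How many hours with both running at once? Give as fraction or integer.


Rate of A = 1/15 job per hour
Rate of B = 1/14 job per hour
Combined rate = 1/15 + 1/14
Find common denominator: (14 + 15)/(15*14) = 29/210
Combined rate = 29/210 job per hour
Time together = 1 / (29/210) = 210/29 hours

210/29


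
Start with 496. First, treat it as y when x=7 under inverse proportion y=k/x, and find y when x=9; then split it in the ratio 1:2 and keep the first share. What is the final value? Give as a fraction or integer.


Start with 496.
Step 1: Inverse prop: k = (496)*7; new y = k/9 = 496*7/9 = 3472/9
Step 2: Split 1:2, first share = 3472/9 * 1/3 = 3472/27
Final result = 3472/27

3472/27


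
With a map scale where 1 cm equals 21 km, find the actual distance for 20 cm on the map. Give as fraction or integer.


Map scale: 1 cm = 21 km
Measured distance on map = 20 cm
Set up proportion: 20 * 21 / 1
= 420 / 1
= 420 km

420


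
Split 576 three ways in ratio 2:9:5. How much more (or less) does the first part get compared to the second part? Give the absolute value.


Total parts = 2 + 9 + 5 = 16
Value per part = 576 / 16 = 36
Shares: 2*36=72, 9*36=324, 5*36=180
First share = 72, second share = 324
Difference = |72 - 324| = 252

252


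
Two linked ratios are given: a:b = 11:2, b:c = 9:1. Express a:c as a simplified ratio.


Given a:b = 11:2 and b:c = 9:1
Make b consistent. Multiply first ratio by 9: a:b = 99:18
Multiply second ratio by 2: b:c = 18:2
Now b = 18 in both, so a:b:c = 99:18:2
Therefore a:c = 99:2
Simplify by GCD: a:c = 99:2

99:2


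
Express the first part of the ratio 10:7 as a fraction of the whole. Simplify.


Total parts = 10 + 7 = 17
First part fraction = 10/17
Simplify: 10/17 = 10/17

10/17


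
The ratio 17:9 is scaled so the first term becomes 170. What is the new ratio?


Original ratio: 17:9
First term target: 170
Scale factor = 170 / 17 = 10
Multiply second term: 9 * 10 = 90
Equivalent ratio = 170:90

170:90


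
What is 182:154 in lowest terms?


Find GCD(182, 154)
GCD = 14
Divide both by 14: 182/14 = 13, 154/14 = 11
Simplified ratio = 13:11

13:11


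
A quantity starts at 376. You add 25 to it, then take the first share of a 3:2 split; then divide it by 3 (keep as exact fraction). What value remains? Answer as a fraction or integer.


Start with 376.
Step 1: Add 25: 376+25=401; split 3:2 first = 401*3/5 = 1203/5
Step 2: Divide by 3: 1203/5 / 3 = 401/5
Final result = 401/5

401/5


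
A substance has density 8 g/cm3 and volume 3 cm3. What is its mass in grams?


Using mass = density * volume
Density = 8 g/cm3
Volume = 3 cm3
Mass = 8 * 3
= 24 g

24


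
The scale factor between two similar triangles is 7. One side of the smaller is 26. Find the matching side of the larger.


Similar triangles have proportional sides
Scale factor = 7
Smaller side = 26
Corresponding larger side = 26 * 7
= 182

182


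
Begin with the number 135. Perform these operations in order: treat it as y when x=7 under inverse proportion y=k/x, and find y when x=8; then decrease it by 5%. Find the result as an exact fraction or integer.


Start with 135.
Step 1: Inverse prop: k = (135)*7; new y = k/8 = 135*7/8 = 945/8
Step 2: Decrease by 5%: 945/8 * 95/100 = 3591/32
Final result = 3591/32

3591/32


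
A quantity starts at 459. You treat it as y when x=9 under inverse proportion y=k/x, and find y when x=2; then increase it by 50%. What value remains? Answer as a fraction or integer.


Start with 459.
Step 1: Inverse prop: k = (459)*9; new y = k/2 = 459*9/2 = 4131/2
Step 2: Increase by 50%: 4131/2 * 150/100 = 12393/4
Final result = 12393/4

12393/4


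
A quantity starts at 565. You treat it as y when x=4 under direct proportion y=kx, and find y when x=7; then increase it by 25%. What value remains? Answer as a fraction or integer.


Start with 565.
Step 1: Direct prop: k = (565)/4; new y = k*7 = 565*7/4 = 3955/4
Step 2: Increase by 25%: 3955/4 * 125/100 = 19775/16
Final result = 19775/16

19775/16


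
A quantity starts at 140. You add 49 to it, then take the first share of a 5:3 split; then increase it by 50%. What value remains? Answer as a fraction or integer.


Start with 140.
Step 1: Add 49: 140+49=189; split 5:3 first = 189*5/8 = 945/8
Step 2: Increase by 50%: 945/8 * 150/100 = 2835/16
Final result = 2835/16

2835/16


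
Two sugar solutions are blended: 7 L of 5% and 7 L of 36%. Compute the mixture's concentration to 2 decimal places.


Solute in mixture 1 = 5% of 7 L = 7*5/100 = 7/20 L
Solute in mixture 2 = 36% of 7 L = 7*36/100 = 63/25 L
Total solute = 7/20 + 63/25 = 287/100 L
Total volume = 7 + 7 = 14 L
Final concentration = 287/100/14 * 100 = 20.50%

20.50


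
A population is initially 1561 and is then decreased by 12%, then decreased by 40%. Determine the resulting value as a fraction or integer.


Start: 1561
Step 1: decrease by 12% => multiply by 88/100
  1561 * 88/100 = 34342/25
Step 2: decrease by 40% => multiply by 60/100
  34342/25 * 60/100 = 103026/125
Final value = 103026/125

103026/125


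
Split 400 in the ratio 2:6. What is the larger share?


Total parts = 2 + 6 = 8
Value per part = 400 / 8 = 50
First share = 2 * 50 = 100
Second share = 6 * 50 = 300
Larger share = 300

300


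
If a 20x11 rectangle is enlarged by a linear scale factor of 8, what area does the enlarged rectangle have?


Original dimensions: 20 x 11
Enlargement factor = 8
New width = 20 * 8 = 160
New height = 11 * 8 = 88
New area = 160 * 88 = 14080

14080


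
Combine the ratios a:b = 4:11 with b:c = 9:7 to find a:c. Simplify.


Given a:b = 4:11 and b:c = 9:7
Make b consistent. Multiply first ratio by 9: a:b = 36:99
Multiply second ratio by 11: b:c = 99:77
Now b = 99 in both, so a:b:c = 36:99:77
Therefore a:c = 36:77
Simplify by GCD: a:c = 36:77

36:77


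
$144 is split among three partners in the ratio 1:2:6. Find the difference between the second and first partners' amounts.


Total parts = 1 + 2 + 6 = 9
Value per part = 144 / 9 = 16
Shares: 1*16=16, 2*16=32, 6*16=96
Second share = 32, first share = 16
Difference = |32 - 16| = 16

16


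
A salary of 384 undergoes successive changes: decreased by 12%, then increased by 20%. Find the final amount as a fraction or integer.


Start: 384
Step 1: decrease by 12% => multiply by 88/100
  384 * 88/100 = 8448/25
Step 2: increase by 20% => multiply by 120/100
  8448/25 * 120/100 = 50688/125
Final value = 50688/125

50688/125


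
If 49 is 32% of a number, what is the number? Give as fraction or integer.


Given: 49 is 32% of the whole
Set up: 49 = 32/100 * whole
whole = 49 * 100 / 32
whole = 4900 / 32
whole = 1225/8

1225/8


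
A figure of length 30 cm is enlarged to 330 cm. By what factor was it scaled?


Original length = 30 cm
Scaled length = 330 cm
Scale factor = 330 / 30
= 11

11


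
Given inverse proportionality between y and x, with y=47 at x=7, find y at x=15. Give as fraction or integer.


Inverse proportion: y = k/x
Find k: k = 7 * 47 = 329
Compute y at x=15: y = 329/15
y = 329/15

329/15


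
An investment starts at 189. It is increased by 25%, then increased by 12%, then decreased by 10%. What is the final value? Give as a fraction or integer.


Start: 189
Step 1: increase by 25% => multiply by 125/100
  189 * 125/100 = 945/4
Step 2: increase by 12% => multiply by 112/100
  945/4 * 112/100 = 1323/5
Step 3: decrease by 10% => multiply by 90/100
  1323/5 * 90/100 = 11907/50
Final value = 11907/50

11907/50


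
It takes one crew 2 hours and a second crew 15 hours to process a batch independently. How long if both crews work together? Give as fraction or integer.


Rate of A = 1/2 job per hour
Rate of B = 1/15 job per hour
Combined rate = 1/2 + 1/15
Find common denominator: (15 + 2)/(2*15) = 17/30
Combined rate = 17/30 job per hour
Time together = 1 / (17/30) = 30/17 hours

30/17


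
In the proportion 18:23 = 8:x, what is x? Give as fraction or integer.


Setting up: 18/23 = 8/x
Cross multiply: 18 * x = 23 * 8
18x = 184
x = 184/18
x = 92/9

92/9


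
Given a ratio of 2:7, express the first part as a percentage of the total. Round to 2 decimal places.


Total parts = 2 + 7 = 9
First part fraction = 2/9
Percentage = (2/9) * 100
= 0.222222 * 100
= 22.22%

22.22


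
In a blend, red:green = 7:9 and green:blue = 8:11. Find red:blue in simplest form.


Given a:b = 7:9 and b:c = 8:11
Make b consistent. Multiply first ratio by 8: a:b = 56:72
Multiply second ratio by 9: b:c = 72:99
Now b = 72 in both, so a:b:c = 56:72:99
Therefore a:c = 56:99
Simplify by GCD: a:c = 56:99

56:99


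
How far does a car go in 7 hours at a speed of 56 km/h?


Using distance = speed * time
Speed = 56 km/h
Time = 7 hours
Distance = 56 * 7
= 392 km

392


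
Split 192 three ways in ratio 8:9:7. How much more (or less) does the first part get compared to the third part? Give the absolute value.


Total parts = 8 + 9 + 7 = 24
Value per part = 192 / 24 = 8
Shares: 8*8=64, 9*8=72, 7*8=56
First share = 64, third share = 56
Difference = |64 - 56| = 8

8


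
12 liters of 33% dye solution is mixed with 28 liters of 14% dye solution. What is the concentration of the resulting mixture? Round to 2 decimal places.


Solute in mixture 1 = 33% of 12 L = 12*33/100 = 99/25 L
Solute in mixture 2 = 14% of 28 L = 28*14/100 = 98/25 L
Total solute = 99/25 + 98/25 = 197/25 L
Total volume = 12 + 28 = 40 L
Final concentration = 197/25/40 * 100 = 19.70%

19.70


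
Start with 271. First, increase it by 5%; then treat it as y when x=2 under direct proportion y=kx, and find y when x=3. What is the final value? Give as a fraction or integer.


Start with 271.
Step 1: Increase by 5%: 271 * 105/100 = 5691/20
Step 2: Direct prop: k = (5691/20)/2; new y = k*3 = 5691/20*3/2 = 17073/40
Final result = 17073/40

17073/40


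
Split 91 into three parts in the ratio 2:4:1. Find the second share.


Ratio = 2:4:1
Total parts = 2 + 4 + 1 = 7
Value per part = 91 / 7 = 13
First share = 2 * 13 = 26
Middle share = 4 * 13 = 52
Third share = 1 * 13 = 13

52


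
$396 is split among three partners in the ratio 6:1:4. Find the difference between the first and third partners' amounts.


Total parts = 6 + 1 + 4 = 11
Value per part = 396 / 11 = 36
Shares: 6*36=216, 1*36=36, 4*36=144
First share = 216, third share = 144
Difference = |216 - 144| = 72

72


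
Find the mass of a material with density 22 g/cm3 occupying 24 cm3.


Using mass = density * volume
Density = 22 g/cm3
Volume = 24 cm3
Mass = 22 * 24
= 528 g

528


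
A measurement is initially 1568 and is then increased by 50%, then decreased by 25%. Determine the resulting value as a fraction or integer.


Start: 1568
Step 1: increase by 50% => multiply by 150/100
  1568 * 150/100 = 2352
Step 2: decrease by 25% => multiply by 75/100
  2352 * 75/100 = 1764
Final value = 1764

1764


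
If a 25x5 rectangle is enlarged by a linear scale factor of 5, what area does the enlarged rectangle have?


Original dimensions: 25 x 5
Enlargement factor = 5
New width = 25 * 5 = 125
New height = 5 * 5 = 25
New area = 125 * 25 = 3125

3125


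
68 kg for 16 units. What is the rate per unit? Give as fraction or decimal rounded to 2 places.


Total kg = 68
Number of units = 16
Unit rate = 68 / 16
= 4.25 kg per unit

4.25


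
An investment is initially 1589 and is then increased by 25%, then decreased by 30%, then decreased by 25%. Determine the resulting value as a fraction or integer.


Start: 1589
Step 1: increase by 25% => multiply by 125/100
  1589 * 125/100 = 7945/4
Step 2: decrease by 30% => multiply by 70/100
  7945/4 * 70/100 = 11123/8
Step 3: decrease by 25% => multiply by 75/100
  11123/8 * 75/100 = 33369/32
Final value = 33369/32

33369/32


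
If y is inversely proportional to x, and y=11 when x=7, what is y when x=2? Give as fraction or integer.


Inverse proportion: y = k/x
Find k: k = 7 * 11 = 77
Compute y at x=2: y = 77/2
y = 77/2

77/2


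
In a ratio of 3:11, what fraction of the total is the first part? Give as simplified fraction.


Total parts = 3 + 11 = 14
First part fraction = 3/14
Simplify: 3/14 = 3/14

3/14


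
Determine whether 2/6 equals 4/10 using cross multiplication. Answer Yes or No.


Cross multiply to check 2/6 = 4/10
Left cross product: 2 * 10 = 20
Right cross product: 6 * 4 = 24
20 != 24
Not equal, so proportions differ => No

No


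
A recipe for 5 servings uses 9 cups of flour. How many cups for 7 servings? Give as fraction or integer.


Original: 9 cups for 5 servings
Target servings = 7
Scaling factor = 7/5
New amount = 9 * 7/5
= 63/5
= 63/5 cups

63/5


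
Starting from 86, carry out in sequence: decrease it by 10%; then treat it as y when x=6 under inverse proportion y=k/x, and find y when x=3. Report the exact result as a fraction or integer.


Start with 86.
Step 1: Decrease by 10%: 86 * 90/100 = 387/5
Step 2: Inverse prop: k = (387/5)*6; new y = k/3 = 387/5*6/3 = 774/5
Final result = 774/5

774/5


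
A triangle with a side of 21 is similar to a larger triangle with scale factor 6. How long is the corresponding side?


Similar triangles have proportional sides
Scale factor = 6
Smaller side = 21
Corresponding larger side = 21 * 6
= 126

126


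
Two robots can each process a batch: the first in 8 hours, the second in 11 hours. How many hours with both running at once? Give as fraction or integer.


Rate of A = 1/8 job per hour
Rate of B = 1/11 job per hour
Combined rate = 1/8 + 1/11
Find common denominator: (11 + 8)/(8*11) = 19/88
Combined rate = 19/88 job per hour
Time together = 1 / (19/88) = 88/19 hours

88/19


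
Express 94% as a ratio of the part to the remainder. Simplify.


Part = 94%, Remainder = 6%
Ratio = 94:6
GCD(94, 6) = 2
Simplify: 47:3 = 47:3

47:3


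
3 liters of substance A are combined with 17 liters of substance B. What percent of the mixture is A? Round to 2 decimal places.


Volume of A = 3 L
Volume of B = 17 L
Total volume = 3 + 17 = 20 L
Percentage of A = (3/20) * 100
= 15.00%

15.00


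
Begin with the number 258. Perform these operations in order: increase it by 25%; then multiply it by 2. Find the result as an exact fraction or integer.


Start with 258.
Step 1: Increase by 25%: 258 * 125/100 = 645/2
Step 2: Multiply by 2: 645/2 * 2 = 645
Final result = 645

645


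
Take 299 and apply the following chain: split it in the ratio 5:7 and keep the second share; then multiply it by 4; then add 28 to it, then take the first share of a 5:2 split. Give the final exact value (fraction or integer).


Start with 299.
Step 1: Split 5:7, second share = 299 * 7/12 = 2093/12
Step 2: Multiply by 4: 2093/12 * 4 = 2093/3
Step 3: Add 28: 2093/3+28=2177/3; split 5:2 first = 2177/3*5/7 = 1555/3
Final result = 1555/3

1555/3


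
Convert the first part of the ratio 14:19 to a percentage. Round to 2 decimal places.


Total parts = 14 + 19 = 33
First part fraction = 14/33
Percentage = (14/33) * 100
= 0.424242 * 100
= 42.42%

42.42


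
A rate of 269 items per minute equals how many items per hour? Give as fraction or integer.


Converting from per minute to per hour
Rate = 269 items per minute
Multiply by 60: 269 * 60
= 16140 items per hour

16140


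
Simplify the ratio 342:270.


Find GCD(342, 270)
GCD = 18
Divide both by 18: 342/18 = 19, 270/18 = 15
Simplified ratio = 19:15

19:15


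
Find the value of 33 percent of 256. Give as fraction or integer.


Compute 33% of 256
Convert percentage: 33% = 33/100
Multiply: 256 * 33/100
= 8448/100
= 2112/25

2112/25


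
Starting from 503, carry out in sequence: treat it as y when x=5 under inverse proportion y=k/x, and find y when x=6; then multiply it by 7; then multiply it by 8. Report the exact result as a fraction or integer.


Start with 503.
Step 1: Inverse prop: k = (503)*5; new y = k/6 = 503*5/6 = 2515/6
Step 2: Multiply by 7: 2515/6 * 7 = 17605/6
Step 3: Multiply by 8: 17605/6 * 8 = 70420/3
Final result = 70420/3

70420/3


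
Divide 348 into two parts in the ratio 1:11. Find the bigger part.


Total parts = 1 + 11 = 12
Value per part = 348 / 12 = 29
First share = 1 * 29 = 29
Second share = 11 * 29 = 319
Larger share = 319

319


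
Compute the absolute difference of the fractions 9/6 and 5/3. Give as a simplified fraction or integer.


Simplify: 9/6 = 3/2 and 5/3 = 5/3
Find common denominator: LCD = 6
Convert: 9/6 and 10/6
Difference = |9 - 10|/6 = 1/6
Simplified = 1/6

1/6


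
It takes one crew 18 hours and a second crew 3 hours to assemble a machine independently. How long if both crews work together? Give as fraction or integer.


Rate of A = 1/18 job per hour
Rate of B = 1/3 job per hour
Combined rate = 1/18 + 1/3
Find common denominator: (3 + 18)/(18*3) = 21/54
Combined rate = 7/18 job per hour
Time together = 1 / (7/18) = 18/7 hours

18/7


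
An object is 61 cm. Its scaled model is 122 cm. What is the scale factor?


Original length = 61 cm
Scaled length = 122 cm
Scale factor = 122 / 61
= 2

2


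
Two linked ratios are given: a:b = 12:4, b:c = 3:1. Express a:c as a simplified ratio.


Given a:b = 12:4 and b:c = 3:1
Make b consistent. Multiply first ratio by 3: a:b = 36:12
Multiply second ratio by 4: b:c = 12:4
Now b = 12 in both, so a:b:c = 36:12:4
Therefore a:c = 36:4
Simplify by GCD: a:c = 9:1

9:1


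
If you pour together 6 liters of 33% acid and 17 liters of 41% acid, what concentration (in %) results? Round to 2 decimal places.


Solute in mixture 1 = 33% of 6 L = 6*33/100 = 99/50 L
Solute in mixture 2 = 41% of 17 L = 17*41/100 = 697/100 L
Total solute = 99/50 + 697/100 = 179/20 L
Total volume = 6 + 17 = 23 L
Final concentration = 179/20/23 * 100 = 38.91%

38.91


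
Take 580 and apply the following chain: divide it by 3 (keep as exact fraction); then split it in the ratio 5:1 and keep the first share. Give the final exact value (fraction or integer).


Start with 580.
Step 1: Divide by 3: 580 / 3 = 580/3
Step 2: Split 5:1, first share = 580/3 * 5/6 = 1450/9
Final result = 1450/9

1450/9


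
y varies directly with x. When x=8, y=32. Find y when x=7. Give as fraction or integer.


Direct proportion: y = kx
Find k: k = 32/8 = 4
Compute y at x=7: y = 4 * 7
y = 28

28


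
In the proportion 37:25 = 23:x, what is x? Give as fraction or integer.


Setting up: 37/25 = 23/x
Cross multiply: 37 * x = 25 * 23
37x = 575
x = 575/37
x = 575/37

575/37


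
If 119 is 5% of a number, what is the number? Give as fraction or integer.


Given: 119 is 5% of the whole
Set up: 119 = 5/100 * whole
whole = 119 * 100 / 5
whole = 11900 / 5
whole = 2380

2380


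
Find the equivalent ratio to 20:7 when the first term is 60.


Original ratio: 20:7
First term target: 60
Scale factor = 60 / 20 = 3
Multiply second term: 7 * 3 = 21
Equivalent ratio = 60:21

60:21


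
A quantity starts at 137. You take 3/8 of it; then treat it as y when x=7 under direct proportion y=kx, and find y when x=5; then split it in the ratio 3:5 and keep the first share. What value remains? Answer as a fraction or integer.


Start with 137.
Step 1: Take 3/8: 137 * 3/8 = 411/8
Step 2: Direct prop: k = (411/8)/7; new y = k*5 = 411/8*5/7 = 2055/56
Step 3: Split 3:5, first share = 2055/56 * 3/8 = 6165/448
Final result = 6165/448

6165/448


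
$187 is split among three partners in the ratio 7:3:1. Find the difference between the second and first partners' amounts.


Total parts = 7 + 3 + 1 = 11
Value per part = 187 / 11 = 17
Shares: 7*17=119, 3*17=51, 1*17=17
Second share = 51, first share = 119
Difference = |51 - 119| = 68

68


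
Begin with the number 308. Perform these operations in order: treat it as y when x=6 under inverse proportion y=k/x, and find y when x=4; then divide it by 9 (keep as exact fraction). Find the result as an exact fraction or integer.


Start with 308.
Step 1: Inverse prop: k = (308)*6; new y = k/4 = 308*6/4 = 462
Step 2: Divide by 9: 462 / 9 = 154/3
Final result = 154/3

154/3


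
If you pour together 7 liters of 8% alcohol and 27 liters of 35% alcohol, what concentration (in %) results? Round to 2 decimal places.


Solute in mixture 1 = 8% of 7 L = 7*8/100 = 14/25 L
Solute in mixture 2 = 35% of 27 L = 27*35/100 = 189/20 L
Total solute = 14/25 + 189/20 = 1001/100 L
Total volume = 7 + 27 = 34 L
Final concentration = 1001/100/34 * 100 = 29.44%

29.44


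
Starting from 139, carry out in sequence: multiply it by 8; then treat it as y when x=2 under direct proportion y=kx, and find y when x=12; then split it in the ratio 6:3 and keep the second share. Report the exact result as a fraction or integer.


Start with 139.
Step 1: Multiply by 8: 139 * 8 = 1112
Step 2: Direct prop: k = (1112)/2; new y = k*12 = 1112*12/2 = 6672
Step 3: Split 6:3, second share = 6672 * 3/9 = 2224
Final result = 2224

2224


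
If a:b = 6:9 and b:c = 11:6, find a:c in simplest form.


Given a:b = 6:9 and b:c = 11:6
Make b consistent. Multiply first ratio by 11: a:b = 66:99
Multiply second ratio by 9: b:c = 99:54
Now b = 99 in both, so a:b:c = 66:99:54
Therefore a:c = 66:54
Simplify by GCD: a:c = 11:9

11:9


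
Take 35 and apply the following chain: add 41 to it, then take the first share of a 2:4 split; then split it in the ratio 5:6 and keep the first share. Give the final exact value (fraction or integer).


Start with 35.
Step 1: Add 41: 35+41=76; split 2:4 first = 76*2/6 = 76/3
Step 2: Split 5:6, first share = 76/3 * 5/11 = 380/33
Final result = 380/33

380/33


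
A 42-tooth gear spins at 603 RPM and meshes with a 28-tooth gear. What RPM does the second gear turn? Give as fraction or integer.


Gear ratio: teeth_A * RPM_A = teeth_B * RPM_B
42 * 603 = 28 * RPM_B
25326 = 28 * RPM_B
RPM_B = 25326 / 28
RPM_B = 1809/2

1809/2


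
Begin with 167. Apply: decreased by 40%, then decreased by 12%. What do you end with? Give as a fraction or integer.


Start: 167
Step 1: decrease by 40% => multiply by 60/100
  167 * 60/100 = 501/5
Step 2: decrease by 12% => multiply by 88/100
  501/5 * 88/100 = 11022/125
Final value = 11022/125

11022/125


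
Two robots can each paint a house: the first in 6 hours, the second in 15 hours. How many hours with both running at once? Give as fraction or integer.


Rate of A = 1/6 job per hour
Rate of B = 1/15 job per hour
Combined rate = 1/6 + 1/15
Find common denominator: (15 + 6)/(6*15) = 21/90
Combined rate = 7/30 job per hour
Time together = 1 / (7/30) = 30/7 hours

30/7


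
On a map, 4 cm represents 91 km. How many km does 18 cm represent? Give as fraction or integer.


Map scale: 4 cm = 91 km
Measured distance on map = 18 cm
Set up proportion: 18 * 91 / 4
= 1638 / 4
= 819/2 km

819/2


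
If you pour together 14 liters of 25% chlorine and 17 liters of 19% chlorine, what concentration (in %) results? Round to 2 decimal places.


Solute in mixture 1 = 25% of 14 L = 14*25/100 = 7/2 L
Solute in mixture 2 = 19% of 17 L = 17*19/100 = 323/100 L
Total solute = 7/2 + 323/100 = 673/100 L
Total volume = 14 + 17 = 31 L
Final concentration = 673/100/31 * 100 = 21.71%

21.71


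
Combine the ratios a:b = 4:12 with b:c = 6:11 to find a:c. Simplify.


Given a:b = 4:12 and b:c = 6:11
Make b consistent. Multiply first ratio by 6: a:b = 24:72
Multiply second ratio by 12: b:c = 72:132
Now b = 72 in both, so a:b:c = 24:72:132
Therefore a:c = 24:132
Simplify by GCD: a:c = 2:11

2:11


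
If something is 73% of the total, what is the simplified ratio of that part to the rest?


Part = 73%, Remainder = 27%
Ratio = 73:27
GCD(73, 27) = 1
Simplify: 73:27 = 73:27

73:27


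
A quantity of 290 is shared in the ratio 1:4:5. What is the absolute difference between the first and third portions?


Total parts = 1 + 4 + 5 = 10
Value per part = 290 / 10 = 29
Shares: 1*29=29, 4*29=116, 5*29=145
First share = 29, third share = 145
Difference = |29 - 145| = 116

116
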